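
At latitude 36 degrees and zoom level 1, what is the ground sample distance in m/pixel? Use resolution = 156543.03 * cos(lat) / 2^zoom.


res = 156543.03 * cos(36) / 2^1 = 156543.03 * 0.80901699 / 2 = 63322.99 m/pixel

63322.99 m/pixel


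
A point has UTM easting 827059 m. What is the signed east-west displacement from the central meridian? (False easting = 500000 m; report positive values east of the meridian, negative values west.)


displacement = 827059 - 500000 = 327059 m

327059 m


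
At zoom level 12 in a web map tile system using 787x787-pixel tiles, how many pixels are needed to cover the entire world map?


tiles per axis = 2^12 = 4096
total tiles = 4096^2 = 16777216
pixels per axis = 4096 * 787 = 3223552
total pixels = 3223552^2 = 10391287496704

10391287496704 pixels


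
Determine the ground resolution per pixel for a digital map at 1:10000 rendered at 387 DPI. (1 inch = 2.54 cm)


pixel_cm = 2.54 / 387 ≈ 0.006563 cm
ground = pixel_cm * 10000 / 100 = 2.54 * 10000 / (387 * 100) = 25400 / 38700 ≈ 0.66 m

0.66 m


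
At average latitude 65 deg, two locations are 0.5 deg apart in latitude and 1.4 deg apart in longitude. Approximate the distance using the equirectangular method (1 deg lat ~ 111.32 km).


dlat_km = 0.5 * 111.32 = 55.66
dlon_km = 1.4 * 111.32 * cos(65) ≈ 65.864
dist = sqrt(55.66^2 + 65.864^2) ≈ 86.2 km

86.2 km


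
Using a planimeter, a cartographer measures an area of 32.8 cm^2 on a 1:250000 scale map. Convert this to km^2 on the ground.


ground_area = 32.8 * (250000/100)^2 = 205000000.0 m^2 = 205.0 km^2

205.0 km^2


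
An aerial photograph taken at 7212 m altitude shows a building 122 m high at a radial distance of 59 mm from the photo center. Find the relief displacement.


d = h * r / H = 122 * 59 / 7212 = 1.0 mm

1.0 mm


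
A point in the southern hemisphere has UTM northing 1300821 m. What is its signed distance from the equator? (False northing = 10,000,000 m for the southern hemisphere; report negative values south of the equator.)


For southern: actual = 1300821 - 10000000 = -8699179 m

-8699179 m


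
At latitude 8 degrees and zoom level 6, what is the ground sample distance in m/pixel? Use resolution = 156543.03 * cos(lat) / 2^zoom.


res = 156543.03 * cos(8) / 2^6 = 156543.03 * 0.99026807 / 64 = 2422.18 m/pixel

2422.18 m/pixel


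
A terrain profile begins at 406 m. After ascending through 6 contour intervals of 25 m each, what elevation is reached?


elevation = 406 + 6 * 25 = 556 m

556 m


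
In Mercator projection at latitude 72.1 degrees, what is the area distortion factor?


area_distortion = 1/cos^2(72.1) = 10.586

10.586


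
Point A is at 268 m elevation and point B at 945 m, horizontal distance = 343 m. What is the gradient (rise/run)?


gradient = (945 - 268) / 343 = 677 / 343 = 1.9738

1.9738


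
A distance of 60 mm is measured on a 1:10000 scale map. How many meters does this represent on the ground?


ground = 60 mm * 10000 / 1000 = 600.0 m

600.0 m


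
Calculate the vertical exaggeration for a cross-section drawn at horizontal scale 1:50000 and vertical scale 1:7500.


VE = horizontal_scale / vertical_scale = 50000 / 7500 ≈ 6.7

6.7x


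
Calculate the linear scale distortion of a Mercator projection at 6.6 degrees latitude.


SF = 1 / cos(6.6) = 1 / 0.993373 = 1.007

1.007


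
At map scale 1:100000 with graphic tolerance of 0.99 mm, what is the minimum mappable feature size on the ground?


ground = 0.99 mm * 100000 / 1000 = 99.0 m

99.0 m


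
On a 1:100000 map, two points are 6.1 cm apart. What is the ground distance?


ground = 6.1 cm * 100000 / 100 = 6100.0 m = 6.1 km

6.1 km


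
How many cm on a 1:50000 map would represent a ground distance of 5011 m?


map_cm = 5011 * 100 / 50000 = 10.022 cm ≈ 10.02 cm

10.02 cm


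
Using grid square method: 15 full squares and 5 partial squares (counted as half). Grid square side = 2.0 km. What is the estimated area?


effective squares = 15 + 5 * 0.5 = 17.5
area = 17.5 * 4.0 = 70.0 km^2

70.0 km^2


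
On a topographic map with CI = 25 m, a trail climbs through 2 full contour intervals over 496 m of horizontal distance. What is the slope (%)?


elevation change = 2 * 25 = 50 m
slope = 50 / 496 * 100 = 10.1%

10.1%


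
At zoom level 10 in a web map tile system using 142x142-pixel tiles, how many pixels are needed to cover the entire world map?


tiles per axis = 2^10 = 1024
total tiles = 1024^2 = 1048576
pixels per axis = 1024 * 142 = 145408
total pixels = 145408^2 = 21143486464

21143486464 pixels


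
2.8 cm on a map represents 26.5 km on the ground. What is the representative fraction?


ground = 26.5 km = 2650000 cm; RF denominator = ground / map = 2650000 / 2.8 ≈ 946429; RF = 1:946429

1:946429


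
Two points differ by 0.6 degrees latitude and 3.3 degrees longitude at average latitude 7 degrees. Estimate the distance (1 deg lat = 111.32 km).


dlat_km = 0.6 * 111.32 = 66.792
dlon_km = 3.3 * 111.32 * cos(7) ≈ 364.618
dist = sqrt(66.792^2 + 364.618^2) ≈ 370.7 km

370.7 km


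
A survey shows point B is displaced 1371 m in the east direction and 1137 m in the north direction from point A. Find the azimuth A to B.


az = atan2(1371, 1137) = 50.3 deg
adjusted to 0-360: 50.3 degrees

50.3 degrees


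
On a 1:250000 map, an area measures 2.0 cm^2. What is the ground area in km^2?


ground_area = 2.0 * (250000/100)^2 = 12500000.0 m^2 = 12.5 km^2

12.5 km^2


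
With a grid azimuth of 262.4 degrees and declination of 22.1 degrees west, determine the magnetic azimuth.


magnetic azimuth = grid azimuth - declination (east +ve)
mag_az = 262.4 - -22.1 = 284.5 degrees

284.5 degrees


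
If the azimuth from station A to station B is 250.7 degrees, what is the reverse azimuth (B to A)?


back azimuth = (250.7 + 180) mod 360 = 70.7 degrees

70.7 degrees


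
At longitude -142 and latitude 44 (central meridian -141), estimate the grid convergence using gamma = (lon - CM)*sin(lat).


gamma = (-142 - -141) * sin(44) = -1 * 0.694658 = -0.695 degrees

-0.695 degrees


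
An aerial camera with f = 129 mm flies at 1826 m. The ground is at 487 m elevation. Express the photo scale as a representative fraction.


scale = f / (H - h) = 129 mm / 1339 m = 129 / 1339000 = 1:10380

1:10380


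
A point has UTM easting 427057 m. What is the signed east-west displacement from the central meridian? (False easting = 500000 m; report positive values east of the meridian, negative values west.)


displacement = 427057 - 500000 = -72943 m

-72943 m


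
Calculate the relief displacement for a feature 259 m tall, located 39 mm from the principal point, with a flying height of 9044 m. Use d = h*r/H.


d = h * r / H = 259 * 39 / 9044 = 1.12 mm

1.12 mm


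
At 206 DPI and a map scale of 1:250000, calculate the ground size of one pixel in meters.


pixel_cm = 2.54 / 206 ≈ 0.01233 cm
ground = pixel_cm * 250000 / 100 = 2.54 * 250000 / (206 * 100) = 635000 / 20600 ≈ 30.83 m

30.83 m


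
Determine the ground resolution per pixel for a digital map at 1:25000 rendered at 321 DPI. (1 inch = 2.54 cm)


pixel_cm = 2.54 / 321 ≈ 0.007913 cm
ground = pixel_cm * 25000 / 100 = 2.54 * 25000 / (321 * 100) = 63500 / 32100 ≈ 1.98 m

1.98 m


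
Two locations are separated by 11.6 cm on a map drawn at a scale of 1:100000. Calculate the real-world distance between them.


ground = 11.6 cm * 100000 / 100 = 11600.0 m = 11.6 km

11.6 km


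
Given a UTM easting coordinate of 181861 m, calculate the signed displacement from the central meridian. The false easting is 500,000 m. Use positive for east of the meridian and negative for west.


displacement = 181861 - 500000 = -318139 m

-318139 m


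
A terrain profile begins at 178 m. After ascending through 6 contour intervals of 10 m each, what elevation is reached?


elevation = 178 + 6 * 10 = 238 m

238 m


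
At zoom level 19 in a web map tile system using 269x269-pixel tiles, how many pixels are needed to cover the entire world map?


tiles per axis = 2^19 = 524288
total tiles = 524288^2 = 274877906944
pixels per axis = 524288 * 269 = 141033472
total pixels = 141033472^2 = 19890440224374784

19890440224374784 pixels


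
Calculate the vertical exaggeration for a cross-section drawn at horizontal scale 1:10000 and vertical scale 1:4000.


VE = horizontal_scale / vertical_scale = 10000 / 4000 = 2.5

2.5x


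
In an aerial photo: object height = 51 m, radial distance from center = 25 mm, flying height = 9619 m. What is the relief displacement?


d = h * r / H = 51 * 25 / 9619 = 0.13 mm

0.13 mm


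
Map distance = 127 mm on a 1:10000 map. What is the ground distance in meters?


ground = 127 mm * 10000 / 1000 = 1270.0 m

1270.0 m


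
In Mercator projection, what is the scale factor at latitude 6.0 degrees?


SF = 1 / cos(6.0) = 1 / 0.994522 = 1.006

1.006


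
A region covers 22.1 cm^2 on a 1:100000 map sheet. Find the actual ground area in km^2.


ground_area = 22.1 * (100000/100)^2 = 22100000.0 m^2 = 22.1 km^2

22.1 km^2


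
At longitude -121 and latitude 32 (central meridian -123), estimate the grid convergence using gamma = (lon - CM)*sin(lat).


gamma = (-121 - -123) * sin(32) = 2 * 0.529919 = 1.06 degrees

1.06 degrees


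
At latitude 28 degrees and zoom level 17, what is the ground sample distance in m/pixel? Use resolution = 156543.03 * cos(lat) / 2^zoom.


res = 156543.03 * cos(28) / 2^17 = 156543.03 * 0.88294759 / 131072 = 1.05 m/pixel

1.05 m/pixel


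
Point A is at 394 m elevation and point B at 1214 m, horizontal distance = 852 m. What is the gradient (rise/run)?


gradient = (1214 - 394) / 852 = 820 / 852 = 0.9624

0.9624


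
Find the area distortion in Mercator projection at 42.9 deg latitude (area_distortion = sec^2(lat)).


area_distortion = 1/cos^2(42.9) = 1.864

1.864


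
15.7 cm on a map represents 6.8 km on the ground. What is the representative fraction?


ground = 6.8 km = 680000 cm; RF denominator = ground / map = 680000 / 15.7 ≈ 43312; RF = 1:43312

1:43312


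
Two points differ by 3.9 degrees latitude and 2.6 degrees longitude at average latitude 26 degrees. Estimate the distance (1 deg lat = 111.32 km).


dlat_km = 3.9 * 111.32 = 434.148
dlon_km = 2.6 * 111.32 * cos(26) ≈ 260.14
dist = sqrt(434.148^2 + 260.14^2) ≈ 506.1 km

506.1 km


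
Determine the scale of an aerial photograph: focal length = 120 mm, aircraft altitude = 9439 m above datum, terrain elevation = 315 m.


scale = f / (H - h) = 120 mm / 9124 m = 120 / 9124000 = 1:76033

1:76033


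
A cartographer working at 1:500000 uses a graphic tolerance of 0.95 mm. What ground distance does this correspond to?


ground = 0.95 mm * 500000 / 1000 = 475.0 m

475.0 m


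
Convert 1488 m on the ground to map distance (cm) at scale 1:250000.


map_cm = 1488 * 100 / 250000 = 0.5952 cm ≈ 0.6 cm

0.6 cm


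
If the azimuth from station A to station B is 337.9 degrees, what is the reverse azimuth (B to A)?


back azimuth = (337.9 + 180) mod 360 = 157.9 degrees

157.9 degrees


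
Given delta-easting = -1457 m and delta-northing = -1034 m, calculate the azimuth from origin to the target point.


az = atan2(-1457, -1034) = -125.4 deg
adjusted to 0-360: 234.6 degrees

234.6 degrees


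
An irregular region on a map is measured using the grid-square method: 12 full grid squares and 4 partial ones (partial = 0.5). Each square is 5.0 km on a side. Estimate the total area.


effective squares = 12 + 4 * 0.5 = 14.0
area = 14.0 * 25.0 = 350.0 km^2

350.0 km^2


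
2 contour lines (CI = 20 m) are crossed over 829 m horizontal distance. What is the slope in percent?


elevation change = 2 * 20 = 40 m
slope = 40 / 829 * 100 = 4.8%

4.8%


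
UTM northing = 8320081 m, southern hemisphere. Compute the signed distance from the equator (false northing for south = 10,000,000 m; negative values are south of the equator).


For southern: actual = 8320081 - 10000000 = -1679919 m

-1679919 m


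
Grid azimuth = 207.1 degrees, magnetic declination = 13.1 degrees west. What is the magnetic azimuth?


magnetic azimuth = grid azimuth - declination (east +ve)
mag_az = 207.1 - -13.1 = 220.2 degrees

220.2 degrees


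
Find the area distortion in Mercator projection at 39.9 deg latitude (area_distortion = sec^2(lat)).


area_distortion = 1/cos^2(39.9) = 1.699

1.699


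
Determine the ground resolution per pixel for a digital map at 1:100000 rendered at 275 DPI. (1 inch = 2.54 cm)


pixel_cm = 2.54 / 275 ≈ 0.009236 cm
ground = pixel_cm * 100000 / 100 = 2.54 * 100000 / (275 * 100) = 254000 / 27500 ≈ 9.24 m

9.24 m


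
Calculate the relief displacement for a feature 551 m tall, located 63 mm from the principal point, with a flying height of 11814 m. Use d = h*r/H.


d = h * r / H = 551 * 63 / 11814 = 2.94 mm

2.94 mm


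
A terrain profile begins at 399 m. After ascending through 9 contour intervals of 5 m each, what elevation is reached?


elevation = 399 + 9 * 5 = 444 m

444 m


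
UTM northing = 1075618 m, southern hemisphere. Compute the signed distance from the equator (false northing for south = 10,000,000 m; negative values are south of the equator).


For southern: actual = 1075618 - 10000000 = -8924382 m

-8924382 m


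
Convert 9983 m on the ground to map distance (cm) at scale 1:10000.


map_cm = 9983 * 100 / 10000 = 99.83 cm

99.83 cm


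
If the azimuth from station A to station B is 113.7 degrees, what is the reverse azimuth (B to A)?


back azimuth = (113.7 + 180) mod 360 = 293.7 degrees

293.7 degrees


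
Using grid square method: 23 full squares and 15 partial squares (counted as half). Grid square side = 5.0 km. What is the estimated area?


effective squares = 23 + 15 * 0.5 = 30.5
area = 30.5 * 25.0 = 762.5 km^2

762.5 km^2


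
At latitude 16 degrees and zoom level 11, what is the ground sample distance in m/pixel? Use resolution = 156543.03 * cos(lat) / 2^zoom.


res = 156543.03 * cos(16) / 2^11 = 156543.03 * 0.9612617 / 2048 = 73.48 m/pixel

73.48 m/pixel


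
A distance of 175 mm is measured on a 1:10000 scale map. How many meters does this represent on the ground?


ground = 175 mm * 10000 / 1000 = 1750.0 m

1750.0 m


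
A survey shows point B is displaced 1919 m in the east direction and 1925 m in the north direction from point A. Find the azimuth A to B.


az = atan2(1919, 1925) = 44.9 deg
adjusted to 0-360: 44.9 degrees

44.9 degrees


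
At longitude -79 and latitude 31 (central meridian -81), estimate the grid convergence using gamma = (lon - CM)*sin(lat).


gamma = (-79 - -81) * sin(31) = 2 * 0.515038 = 1.03 degrees

1.03 degrees


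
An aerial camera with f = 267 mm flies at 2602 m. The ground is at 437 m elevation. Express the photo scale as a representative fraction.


scale = f / (H - h) = 267 mm / 2165 m = 267 / 2165000 = 1:8109

1:8109


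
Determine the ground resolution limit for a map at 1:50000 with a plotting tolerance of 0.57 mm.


ground = 0.57 mm * 50000 / 1000 = 28.5 m

28.5 m


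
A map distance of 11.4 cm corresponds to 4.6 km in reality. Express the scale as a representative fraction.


ground = 4.6 km = 460000 cm; RF denominator = ground / map = 460000 / 11.4 ≈ 40351; RF = 1:40351

1:40351


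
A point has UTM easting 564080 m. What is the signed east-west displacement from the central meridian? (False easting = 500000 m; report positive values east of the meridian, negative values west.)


displacement = 564080 - 500000 = 64080 m

64080 m


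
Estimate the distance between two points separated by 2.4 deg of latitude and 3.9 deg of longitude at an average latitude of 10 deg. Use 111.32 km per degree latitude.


dlat_km = 2.4 * 111.32 = 267.168
dlon_km = 3.9 * 111.32 * cos(10) ≈ 427.552
dist = sqrt(267.168^2 + 427.552^2) ≈ 504.2 km

504.2 km


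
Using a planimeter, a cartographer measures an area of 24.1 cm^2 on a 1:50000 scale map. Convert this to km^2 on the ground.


ground_area = 24.1 * (50000/100)^2 = 6025000.0 m^2 = 6.025 km^2

6.025 km^2


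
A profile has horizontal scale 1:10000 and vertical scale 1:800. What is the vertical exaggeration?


VE = horizontal_scale / vertical_scale = 10000 / 800 = 12.5

12.5x


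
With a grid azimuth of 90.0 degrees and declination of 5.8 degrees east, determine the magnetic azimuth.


magnetic azimuth = grid azimuth - declination (east +ve)
mag_az = 90.0 - 5.8 = 84.2 degrees

84.2 degrees


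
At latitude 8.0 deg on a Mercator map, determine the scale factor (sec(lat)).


SF = 1 / cos(8.0) = 1 / 0.990268 = 1.01

1.01


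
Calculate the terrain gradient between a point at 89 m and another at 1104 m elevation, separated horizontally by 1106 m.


gradient = (1104 - 89) / 1106 = 1015 / 1106 = 0.9177

0.9177


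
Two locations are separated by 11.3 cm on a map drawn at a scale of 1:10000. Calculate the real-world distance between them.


ground = 11.3 cm * 10000 / 100 = 1130.0 m = 1.13 km

1.13 km


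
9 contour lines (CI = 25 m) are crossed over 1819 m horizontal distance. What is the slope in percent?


elevation change = 9 * 25 = 225 m
slope = 225 / 1819 * 100 = 12.4%

12.4%


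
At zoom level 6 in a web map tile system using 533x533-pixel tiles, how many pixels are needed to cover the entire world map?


tiles per axis = 2^6 = 64
total tiles = 64^2 = 4096
pixels per axis = 64 * 533 = 34112
total pixels = 34112^2 = 1163628544

1163628544 pixels


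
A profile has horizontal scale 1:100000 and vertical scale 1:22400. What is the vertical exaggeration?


VE = horizontal_scale / vertical_scale = 100000 / 22400 ≈ 4.5

4.5x


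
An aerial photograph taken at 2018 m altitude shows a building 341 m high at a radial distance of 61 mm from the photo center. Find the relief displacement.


d = h * r / H = 341 * 61 / 2018 = 10.31 mm

10.31 mm


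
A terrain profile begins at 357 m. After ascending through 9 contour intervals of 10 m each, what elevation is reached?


elevation = 357 + 9 * 10 = 447 m

447 m


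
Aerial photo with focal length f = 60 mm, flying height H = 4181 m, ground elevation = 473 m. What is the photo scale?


scale = f / (H - h) = 60 mm / 3708 m = 60 / 3708000 = 1:61800

1:61800


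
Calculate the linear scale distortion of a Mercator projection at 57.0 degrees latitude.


SF = 1 / cos(57.0) = 1 / 0.544639 = 1.836

1.836


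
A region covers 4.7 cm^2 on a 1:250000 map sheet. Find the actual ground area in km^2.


ground_area = 4.7 * (250000/100)^2 = 29375000.0 m^2 = 29.375 km^2

29.375 km^2


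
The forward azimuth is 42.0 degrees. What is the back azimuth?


back azimuth = (42.0 + 180) mod 360 = 222.0 degrees

222.0 degrees


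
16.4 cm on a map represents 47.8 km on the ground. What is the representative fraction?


ground = 47.8 km = 4780000 cm; RF denominator = ground / map = 4780000 / 16.4 ≈ 291463; RF = 1:291463

1:291463


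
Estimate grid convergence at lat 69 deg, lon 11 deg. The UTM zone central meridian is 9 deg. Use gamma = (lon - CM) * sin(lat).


gamma = (11 - 9) * sin(69) = 2 * 0.93358 = 1.867 degrees

1.867 degrees


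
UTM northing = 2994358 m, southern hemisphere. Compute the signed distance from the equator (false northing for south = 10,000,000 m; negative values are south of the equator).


For southern: actual = 2994358 - 10000000 = -7005642 m

-7005642 m


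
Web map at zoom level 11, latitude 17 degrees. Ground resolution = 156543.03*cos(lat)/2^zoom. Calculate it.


res = 156543.03 * cos(17) / 2^11 = 156543.03 * 0.95630476 / 2048 = 73.1 m/pixel

73.1 m/pixel


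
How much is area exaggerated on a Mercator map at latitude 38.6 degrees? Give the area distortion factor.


area_distortion = 1/cos^2(38.6) = 1.637

1.637


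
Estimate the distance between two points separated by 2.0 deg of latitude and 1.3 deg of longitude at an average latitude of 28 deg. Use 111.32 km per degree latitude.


dlat_km = 2.0 * 111.32 = 222.64
dlon_km = 1.3 * 111.32 * cos(28) ≈ 127.777
dist = sqrt(222.64^2 + 127.777^2) ≈ 256.7 km

256.7 km


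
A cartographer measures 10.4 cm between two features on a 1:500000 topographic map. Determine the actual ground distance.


ground = 10.4 cm * 500000 / 100 = 52000.0 m = 52.0 km

52.0 km


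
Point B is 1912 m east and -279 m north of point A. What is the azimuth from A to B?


az = atan2(1912, -279) = 98.3 deg
adjusted to 0-360: 98.3 degrees

98.3 degrees


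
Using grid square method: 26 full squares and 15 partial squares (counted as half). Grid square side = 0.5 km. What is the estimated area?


effective squares = 26 + 15 * 0.5 = 33.5
area = 33.5 * 0.25 = 8.375 km^2

8.375 km^2


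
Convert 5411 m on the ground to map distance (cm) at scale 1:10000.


map_cm = 5411 * 100 / 10000 = 54.11 cm

54.11 cm


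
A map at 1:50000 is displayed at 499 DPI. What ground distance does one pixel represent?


pixel_cm = 2.54 / 499 ≈ 0.00509 cm
ground = pixel_cm * 50000 / 100 = 2.54 * 50000 / (499 * 100) = 127000 / 49900 ≈ 2.55 m

2.55 m


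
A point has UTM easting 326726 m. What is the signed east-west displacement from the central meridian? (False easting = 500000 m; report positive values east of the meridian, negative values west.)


displacement = 326726 - 500000 = -173274 m

-173274 m


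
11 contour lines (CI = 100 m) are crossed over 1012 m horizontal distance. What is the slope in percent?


elevation change = 11 * 100 = 1100 m
slope = 1100 / 1012 * 100 = 108.7%

108.7%


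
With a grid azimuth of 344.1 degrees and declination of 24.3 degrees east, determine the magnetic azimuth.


magnetic azimuth = grid azimuth - declination (east +ve)
mag_az = 344.1 - 24.3 = 319.8 degrees

319.8 degrees


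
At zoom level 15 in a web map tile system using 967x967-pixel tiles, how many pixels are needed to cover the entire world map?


tiles per axis = 2^15 = 32768
total tiles = 32768^2 = 1073741824
pixels per axis = 32768 * 967 = 31686656
total pixels = 31686656^2 = 1004044168462336

1004044168462336 pixels


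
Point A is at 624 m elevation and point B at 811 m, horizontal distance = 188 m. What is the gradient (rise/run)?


gradient = (811 - 624) / 188 = 187 / 188 = 0.9947

0.9947


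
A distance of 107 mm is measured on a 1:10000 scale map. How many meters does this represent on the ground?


ground = 107 mm * 10000 / 1000 = 1070.0 m

1070.0 m


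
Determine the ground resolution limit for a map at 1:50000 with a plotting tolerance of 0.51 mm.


ground = 0.51 mm * 50000 / 1000 = 25.5 m

25.5 m


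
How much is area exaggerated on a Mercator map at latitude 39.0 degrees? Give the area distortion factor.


area_distortion = 1/cos^2(39.0) = 1.656

1.656


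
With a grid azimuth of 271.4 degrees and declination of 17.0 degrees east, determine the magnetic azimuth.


magnetic azimuth = grid azimuth - declination (east +ve)
mag_az = 271.4 - 17.0 = 254.4 degrees

254.4 degrees


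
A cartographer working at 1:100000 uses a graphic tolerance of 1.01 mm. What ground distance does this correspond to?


ground = 1.01 mm * 100000 / 1000 = 101.0 m

101.0 m


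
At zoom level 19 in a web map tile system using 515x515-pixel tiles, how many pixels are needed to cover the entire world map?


tiles per axis = 2^19 = 524288
total tiles = 524288^2 = 274877906944
pixels per axis = 524288 * 515 = 270008320
total pixels = 270008320^2 = 72904492869222400

72904492869222400 pixels


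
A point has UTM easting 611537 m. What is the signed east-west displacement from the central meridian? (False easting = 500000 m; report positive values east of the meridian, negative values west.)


displacement = 611537 - 500000 = 111537 m

111537 m


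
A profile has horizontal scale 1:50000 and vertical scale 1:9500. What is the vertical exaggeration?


VE = horizontal_scale / vertical_scale = 50000 / 9500 ≈ 5.3

5.3x


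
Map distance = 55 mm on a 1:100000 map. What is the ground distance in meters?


ground = 55 mm * 100000 / 1000 = 5500.0 m

5500.0 m


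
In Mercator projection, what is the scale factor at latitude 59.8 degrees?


SF = 1 / cos(59.8) = 1 / 0.50302 = 1.988

1.988


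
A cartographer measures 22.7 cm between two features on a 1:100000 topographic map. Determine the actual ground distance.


ground = 22.7 cm * 100000 / 100 = 22700.0 m = 22.7 km

22.7 km


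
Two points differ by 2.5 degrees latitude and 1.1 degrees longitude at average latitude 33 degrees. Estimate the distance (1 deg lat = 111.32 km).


dlat_km = 2.5 * 111.32 = 278.3
dlon_km = 1.1 * 111.32 * cos(33) ≈ 102.697
dist = sqrt(278.3^2 + 102.697^2) ≈ 296.6 km

296.6 km


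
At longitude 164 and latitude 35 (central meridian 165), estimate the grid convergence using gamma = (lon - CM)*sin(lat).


gamma = (164 - 165) * sin(35) = -1 * 0.573576 = -0.574 degrees

-0.574 degrees


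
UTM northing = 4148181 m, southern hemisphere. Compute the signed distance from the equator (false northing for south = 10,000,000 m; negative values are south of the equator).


For southern: actual = 4148181 - 10000000 = -5851819 m

-5851819 m


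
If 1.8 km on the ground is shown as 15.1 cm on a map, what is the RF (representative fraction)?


ground = 1.8 km = 180000 cm; RF denominator = ground / map = 180000 / 15.1 ≈ 11921; RF = 1:11921

1:11921


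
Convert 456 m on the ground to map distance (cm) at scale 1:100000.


map_cm = 456 * 100 / 100000 = 0.456 cm ≈ 0.46 cm

0.46 cm


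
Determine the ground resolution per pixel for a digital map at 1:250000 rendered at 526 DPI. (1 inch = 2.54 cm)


pixel_cm = 2.54 / 526 ≈ 0.004829 cm
ground = pixel_cm * 250000 / 100 = 2.54 * 250000 / (526 * 100) = 635000 / 52600 ≈ 12.07 m

12.07 m


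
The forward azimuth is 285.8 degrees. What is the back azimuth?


back azimuth = (285.8 + 180) mod 360 = 105.8 degrees

105.8 degrees


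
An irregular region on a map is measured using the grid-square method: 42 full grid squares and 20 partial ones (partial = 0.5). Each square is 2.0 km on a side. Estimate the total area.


effective squares = 42 + 20 * 0.5 = 52.0
area = 52.0 * 4.0 = 208.0 km^2

208.0 km^2


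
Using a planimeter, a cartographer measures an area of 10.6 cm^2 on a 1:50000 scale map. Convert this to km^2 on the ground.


ground_area = 10.6 * (50000/100)^2 = 2650000.0 m^2 = 2.65 km^2

2.65 km^2


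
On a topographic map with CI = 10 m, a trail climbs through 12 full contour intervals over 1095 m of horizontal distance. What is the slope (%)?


elevation change = 12 * 10 = 120 m
slope = 120 / 1095 * 100 = 11.0%

11.0%


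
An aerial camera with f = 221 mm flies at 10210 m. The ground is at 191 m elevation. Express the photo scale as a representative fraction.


scale = f / (H - h) = 221 mm / 10019 m = 221 / 10019000 = 1:45335

1:45335


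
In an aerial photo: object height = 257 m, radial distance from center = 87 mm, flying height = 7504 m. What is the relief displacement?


d = h * r / H = 257 * 87 / 7504 = 2.98 mm

2.98 mm


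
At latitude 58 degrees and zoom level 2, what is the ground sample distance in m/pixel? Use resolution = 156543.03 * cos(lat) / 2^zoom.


res = 156543.03 * cos(58) / 2^2 = 156543.03 * 0.52991926 / 4 = 20738.79 m/pixel

20738.79 m/pixel


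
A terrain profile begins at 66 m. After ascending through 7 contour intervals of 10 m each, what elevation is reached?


elevation = 66 + 7 * 10 = 136 m

136 m


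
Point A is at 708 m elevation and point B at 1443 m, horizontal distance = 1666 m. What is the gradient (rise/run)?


gradient = (1443 - 708) / 1666 = 735 / 1666 = 0.4412

0.4412


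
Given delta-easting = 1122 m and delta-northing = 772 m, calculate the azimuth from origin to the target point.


az = atan2(1122, 772) = 55.5 deg
adjusted to 0-360: 55.5 degrees

55.5 degrees


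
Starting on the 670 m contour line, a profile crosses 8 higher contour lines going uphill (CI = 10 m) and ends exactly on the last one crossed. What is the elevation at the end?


elevation = 670 + 8 * 10 = 750 m

750 m


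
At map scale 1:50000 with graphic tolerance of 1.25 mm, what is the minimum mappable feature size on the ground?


ground = 1.25 mm * 50000 / 1000 = 62.5 m

62.5 m


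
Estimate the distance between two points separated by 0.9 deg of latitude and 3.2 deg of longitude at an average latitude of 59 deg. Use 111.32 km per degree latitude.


dlat_km = 0.9 * 111.32 = 100.188
dlon_km = 3.2 * 111.32 * cos(59) ≈ 183.469
dist = sqrt(100.188^2 + 183.469^2) ≈ 209.0 km

209.0 km


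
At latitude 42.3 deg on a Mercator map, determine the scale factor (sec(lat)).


SF = 1 / cos(42.3) = 1 / 0.739631 = 1.352

1.352


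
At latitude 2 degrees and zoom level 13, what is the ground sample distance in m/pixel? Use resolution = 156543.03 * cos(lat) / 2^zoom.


res = 156543.03 * cos(2) / 2^13 = 156543.03 * 0.99939083 / 8192 = 19.1 m/pixel

19.1 m/pixel


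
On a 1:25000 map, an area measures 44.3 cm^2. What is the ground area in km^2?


ground_area = 44.3 * (25000/100)^2 = 2768750.0 m^2 = 2.76875 km^2 ≈ 2.769 km^2

2.769 km^2


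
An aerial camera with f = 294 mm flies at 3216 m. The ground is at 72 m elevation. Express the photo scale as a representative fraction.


scale = f / (H - h) = 294 mm / 3144 m = 294 / 3144000 = 1:10694

1:10694


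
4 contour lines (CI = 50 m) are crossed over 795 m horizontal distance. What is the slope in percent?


elevation change = 4 * 50 = 200 m
slope = 200 / 795 * 100 = 25.2%

25.2%


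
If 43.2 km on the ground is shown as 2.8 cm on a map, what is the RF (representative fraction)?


ground = 43.2 km = 4320000 cm; RF denominator = ground / map = 4320000 / 2.8 ≈ 1542857; RF = 1:1542857

1:1542857


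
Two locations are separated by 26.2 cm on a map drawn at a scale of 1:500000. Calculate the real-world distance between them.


ground = 26.2 cm * 500000 / 100 = 131000.0 m = 131.0 km

131.0 km


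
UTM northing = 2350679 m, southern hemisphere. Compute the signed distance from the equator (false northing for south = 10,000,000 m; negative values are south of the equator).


For southern: actual = 2350679 - 10000000 = -7649321 m

-7649321 m


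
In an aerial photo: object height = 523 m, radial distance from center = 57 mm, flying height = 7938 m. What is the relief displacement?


d = h * r / H = 523 * 57 / 7938 = 3.76 mm

3.76 mm


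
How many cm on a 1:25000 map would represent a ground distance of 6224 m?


map_cm = 6224 * 100 / 25000 = 24.896 cm ≈ 24.9 cm

24.9 cm


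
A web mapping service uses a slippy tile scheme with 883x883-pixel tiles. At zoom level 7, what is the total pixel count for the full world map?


tiles per axis = 2^7 = 128
total tiles = 128^2 = 16384
pixels per axis = 128 * 883 = 113024
total pixels = 113024^2 = 12774424576

12774424576 pixels


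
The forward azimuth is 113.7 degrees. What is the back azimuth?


back azimuth = (113.7 + 180) mod 360 = 293.7 degrees

293.7 degrees


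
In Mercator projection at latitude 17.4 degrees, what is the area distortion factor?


area_distortion = 1/cos^2(17.4) = 1.098

1.098


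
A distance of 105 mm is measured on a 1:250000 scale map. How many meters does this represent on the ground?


ground = 105 mm * 250000 / 1000 = 26250.0 m

26250.0 m


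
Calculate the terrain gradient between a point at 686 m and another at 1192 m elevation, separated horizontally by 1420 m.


gradient = (1192 - 686) / 1420 = 506 / 1420 = 0.3563

0.3563


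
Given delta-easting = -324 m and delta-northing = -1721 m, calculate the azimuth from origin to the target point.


az = atan2(-324, -1721) = -169.3 deg
adjusted to 0-360: 190.7 degrees

190.7 degrees


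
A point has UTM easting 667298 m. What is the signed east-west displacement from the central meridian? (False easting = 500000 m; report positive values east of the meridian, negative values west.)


displacement = 667298 - 500000 = 167298 m

167298 m


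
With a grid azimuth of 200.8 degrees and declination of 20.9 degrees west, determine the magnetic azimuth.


magnetic azimuth = grid azimuth - declination (east +ve)
mag_az = 200.8 - -20.9 = 221.7 degrees

221.7 degrees


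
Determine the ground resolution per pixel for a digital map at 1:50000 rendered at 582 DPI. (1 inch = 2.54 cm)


pixel_cm = 2.54 / 582 ≈ 0.004364 cm
ground = pixel_cm * 50000 / 100 = 2.54 * 50000 / (582 * 100) = 127000 / 58200 ≈ 2.18 m

2.18 m


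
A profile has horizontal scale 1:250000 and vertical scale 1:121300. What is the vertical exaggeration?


VE = horizontal_scale / vertical_scale = 250000 / 121300 ≈ 2.1

2.1x


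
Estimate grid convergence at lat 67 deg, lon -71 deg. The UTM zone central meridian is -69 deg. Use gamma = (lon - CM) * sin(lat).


gamma = (-71 - -69) * sin(67) = -2 * 0.920505 = -1.841 degrees

-1.841 degrees


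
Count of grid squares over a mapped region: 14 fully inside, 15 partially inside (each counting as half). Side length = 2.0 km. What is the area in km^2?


effective squares = 14 + 15 * 0.5 = 21.5
area = 21.5 * 4.0 = 86.0 km^2

86.0 km^2


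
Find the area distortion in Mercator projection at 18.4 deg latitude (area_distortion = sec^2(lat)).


area_distortion = 1/cos^2(18.4) = 1.111

1.111


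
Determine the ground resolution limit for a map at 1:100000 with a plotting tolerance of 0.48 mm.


ground = 0.48 mm * 100000 / 1000 = 48.0 m

48.0 m


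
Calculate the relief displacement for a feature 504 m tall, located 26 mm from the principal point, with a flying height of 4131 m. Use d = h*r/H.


d = h * r / H = 504 * 26 / 4131 = 3.17 mm

3.17 mm


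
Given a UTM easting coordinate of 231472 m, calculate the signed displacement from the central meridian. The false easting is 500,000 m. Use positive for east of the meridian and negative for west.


displacement = 231472 - 500000 = -268528 m

-268528 m


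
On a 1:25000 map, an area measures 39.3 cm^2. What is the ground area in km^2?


ground_area = 39.3 * (25000/100)^2 = 2456250.0 m^2 = 2.45625 km^2 ≈ 2.456 km^2

2.456 km^2


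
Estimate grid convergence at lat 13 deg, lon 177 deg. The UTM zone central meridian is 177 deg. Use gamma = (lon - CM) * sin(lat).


gamma = (177 - 177) * sin(13) = 0 * 0.224951 = 0.0 degrees

0.0 degrees


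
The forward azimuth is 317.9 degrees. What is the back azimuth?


back azimuth = (317.9 + 180) mod 360 = 137.9 degrees

137.9 degrees


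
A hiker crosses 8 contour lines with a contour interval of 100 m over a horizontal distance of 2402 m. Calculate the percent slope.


elevation change = 8 * 100 = 800 m
slope = 800 / 2402 * 100 = 33.3%

33.3%


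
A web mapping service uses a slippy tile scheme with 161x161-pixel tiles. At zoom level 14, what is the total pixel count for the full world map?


tiles per axis = 2^14 = 16384
total tiles = 16384^2 = 268435456
pixels per axis = 16384 * 161 = 2637824
total pixels = 2637824^2 = 6958115454976

6958115454976 pixels


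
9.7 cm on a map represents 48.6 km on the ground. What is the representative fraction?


ground = 48.6 km = 4860000 cm; RF denominator = ground / map = 4860000 / 9.7 ≈ 501031; RF = 1:501031

1:501031


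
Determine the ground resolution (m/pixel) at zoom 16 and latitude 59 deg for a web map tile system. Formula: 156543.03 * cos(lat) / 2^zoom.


res = 156543.03 * cos(59) / 2^16 = 156543.03 * 0.51503807 / 65536 = 1.23 m/pixel

1.23 m/pixel


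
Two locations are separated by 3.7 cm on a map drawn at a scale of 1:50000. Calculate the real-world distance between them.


ground = 3.7 cm * 50000 / 100 = 1850.0 m = 1.85 km

1.85 km


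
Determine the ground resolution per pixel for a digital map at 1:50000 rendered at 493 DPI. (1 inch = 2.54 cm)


pixel_cm = 2.54 / 493 ≈ 0.005152 cm
ground = pixel_cm * 50000 / 100 = 2.54 * 50000 / (493 * 100) = 127000 / 49300 ≈ 2.58 m

2.58 m


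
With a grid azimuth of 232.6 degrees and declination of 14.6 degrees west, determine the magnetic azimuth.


magnetic azimuth = grid azimuth - declination (east +ve)
mag_az = 232.6 - -14.6 = 247.2 degrees

247.2 degrees


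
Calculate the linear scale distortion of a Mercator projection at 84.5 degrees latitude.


SF = 1 / cos(84.5) = 1 / 0.095846 = 10.433

10.433


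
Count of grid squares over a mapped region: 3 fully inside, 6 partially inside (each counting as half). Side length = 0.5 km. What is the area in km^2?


effective squares = 3 + 6 * 0.5 = 6.0
area = 6.0 * 0.25 = 1.5 km^2

1.5 km^2


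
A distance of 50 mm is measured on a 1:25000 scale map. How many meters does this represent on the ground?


ground = 50 mm * 25000 / 1000 = 1250.0 m

1250.0 m


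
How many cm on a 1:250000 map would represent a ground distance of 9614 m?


map_cm = 9614 * 100 / 250000 = 3.8456 cm ≈ 3.85 cm

3.85 cm


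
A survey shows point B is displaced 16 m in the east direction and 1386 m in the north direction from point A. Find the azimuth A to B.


az = atan2(16, 1386) = 0.7 deg
adjusted to 0-360: 0.7 degrees

0.7 degrees


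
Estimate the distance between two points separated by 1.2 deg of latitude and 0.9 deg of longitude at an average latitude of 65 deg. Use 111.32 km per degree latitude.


dlat_km = 1.2 * 111.32 = 133.584
dlon_km = 0.9 * 111.32 * cos(65) ≈ 42.341
dist = sqrt(133.584^2 + 42.341^2) ≈ 140.1 km

140.1 km


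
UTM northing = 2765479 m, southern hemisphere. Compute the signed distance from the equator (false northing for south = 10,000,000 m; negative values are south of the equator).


For southern: actual = 2765479 - 10000000 = -7234521 m

-7234521 m


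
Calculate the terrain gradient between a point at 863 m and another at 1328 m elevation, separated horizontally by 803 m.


gradient = (1328 - 863) / 803 = 465 / 803 = 0.5791

0.5791


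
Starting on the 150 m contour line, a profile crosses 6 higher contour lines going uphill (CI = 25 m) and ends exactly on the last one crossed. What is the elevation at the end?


elevation = 150 + 6 * 25 = 300 m

300 m


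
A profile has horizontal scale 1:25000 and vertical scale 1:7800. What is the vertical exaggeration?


VE = horizontal_scale / vertical_scale = 25000 / 7800 ≈ 3.2

3.2x


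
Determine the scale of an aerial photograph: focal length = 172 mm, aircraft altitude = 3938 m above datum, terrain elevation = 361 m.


scale = f / (H - h) = 172 mm / 3577 m = 172 / 3577000 = 1:20797

1:20797


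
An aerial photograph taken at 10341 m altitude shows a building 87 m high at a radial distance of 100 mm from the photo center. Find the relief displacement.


d = h * r / H = 87 * 100 / 10341 = 0.84 mm

0.84 mm


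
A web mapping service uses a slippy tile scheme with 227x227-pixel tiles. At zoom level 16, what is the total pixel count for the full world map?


tiles per axis = 2^16 = 65536
total tiles = 65536^2 = 4294967296
pixels per axis = 65536 * 227 = 14876672
total pixels = 14876672^2 = 221315369795584

221315369795584 pixels


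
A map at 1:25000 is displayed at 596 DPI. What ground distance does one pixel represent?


pixel_cm = 2.54 / 596 ≈ 0.004262 cm
ground = pixel_cm * 25000 / 100 = 2.54 * 25000 / (596 * 100) = 63500 / 59600 ≈ 1.07 m

1.07 m


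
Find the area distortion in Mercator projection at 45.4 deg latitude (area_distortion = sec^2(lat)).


area_distortion = 1/cos^2(45.4) = 2.028

2.028
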